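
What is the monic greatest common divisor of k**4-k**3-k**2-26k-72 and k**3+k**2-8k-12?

Repeated division with remainder:
  k**4-k**3-k**2-26k-72 = (k-2)(k**3+k**2-8k-12) + (9k**2-30k-96)
  k**3+k**2-8k-12 = ((1/9)k+13/27)(9k**2-30k-96) + ((154/9)k+308/9)
  9k**2-30k-96 = ((81/154)k-216/77)((154/9)k+308/9) + (0)
Last nonzero remainder: (154/9)k+308/9. Dividing through by 154/9 gives the monic gcd k+2.

k+2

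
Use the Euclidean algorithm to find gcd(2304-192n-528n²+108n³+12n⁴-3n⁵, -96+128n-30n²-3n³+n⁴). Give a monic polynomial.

96-32n-2n²+n³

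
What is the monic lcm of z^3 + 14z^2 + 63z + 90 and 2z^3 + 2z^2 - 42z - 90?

z^5 + 12z^4 + 20z^3 - 246z^2 - 1125z - 1350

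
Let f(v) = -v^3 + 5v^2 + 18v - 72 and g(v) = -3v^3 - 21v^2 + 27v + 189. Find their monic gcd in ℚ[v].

Repeated division with remainder:
  -v^3 + 5v^2 + 18v - 72 = (1/3)(-3v^3 - 21v^2 + 27v + 189) + (12v^2 + 9v - 135)
  -3v^3 - 21v^2 + 27v + 189 = (-(1/4)v - 25/16)(12v^2 + 9v - 135) + ((117/16)v - 351/16)
  12v^2 + 9v - 135 = ((64/39)v + 80/13)((117/16)v - 351/16) + (0)
Last nonzero remainder: (117/16)v - 351/16. Dividing through by 117/16 gives the monic gcd v - 3.

v - 3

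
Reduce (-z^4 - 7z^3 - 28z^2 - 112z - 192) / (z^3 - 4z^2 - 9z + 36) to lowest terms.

Repeated division with remainder:
  -z^4 - 7z^3 - 28z^2 - 112z - 192 = (-z - 11)(z^3 - 4z^2 - 9z + 36) + (-81z^2 - 175z + 204)
  z^3 - 4z^2 - 9z + 36 = (-(1/81)z + 499/6561)(-81z^2 - 175z + 204) + ((44800/6561)z + 44800/2187)
  -81z^2 - 175z + 204 = (-(531441/44800)z + 111537/11200)((44800/6561)z + 44800/2187) + (0)
Last nonzero remainder: (44800/6561)z + 44800/2187. Dividing through by 44800/6561 gives the monic gcd z + 3.
Cancel z + 3 from numerator and denominator to get the reduced form.

(-z^3 - 4z^2 - 16z - 64)/(z^2 - 7z + 12)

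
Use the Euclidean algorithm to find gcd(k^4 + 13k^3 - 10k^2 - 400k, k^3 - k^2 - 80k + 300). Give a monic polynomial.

k^2 + 5k - 50

Apply the Euclidean algorithm:
  k^4 + 13k^3 - 10k^2 - 400k = (k + 14)(k^3 - k^2 - 80k + 300) + (84k^2 + 420k - 4200)
  k^3 - k^2 - 80k + 300 = ((1/84)k - 1/14)(84k^2 + 420k - 4200) + (0)
Last nonzero remainder: 84k^2 + 420k - 4200. Dividing through by 84 gives the monic gcd k^2 + 5k - 50.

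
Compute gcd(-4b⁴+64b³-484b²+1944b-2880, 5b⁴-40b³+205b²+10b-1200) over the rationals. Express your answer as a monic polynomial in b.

By polynomial division,
  -4b⁴+64b³-484b²+1944b-2880 = (-4/5)(5b⁴-40b³+205b²+10b-1200) + (32b³-320b²+1952b-3840)
  5b⁴-40b³+205b²+10b-1200 = ((5/32)b+5/16)(32b³-320b²+1952b-3840) + (0)
Last nonzero remainder: 32b³-320b²+1952b-3840. Dividing through by 32 gives the monic gcd b³-10b²+61b-120.

b³-10b²+61b-120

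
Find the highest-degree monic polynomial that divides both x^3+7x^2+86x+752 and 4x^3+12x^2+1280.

x+8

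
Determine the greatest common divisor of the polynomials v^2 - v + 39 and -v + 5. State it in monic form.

Apply the Euclidean algorithm:
  v^2 - v + 39 = (-v - 4)(-v + 5) + (59)
  -v + 5 = (-(1/59)v + 5/59)(59) + (0)
The last nonzero remainder is the constant 59, so the polynomials are coprime and gcd = 1.

1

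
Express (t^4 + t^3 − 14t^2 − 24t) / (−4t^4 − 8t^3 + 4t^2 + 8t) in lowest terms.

(−t^2 + t + 12)/(4t^2 − 4)

Repeated division with remainder:
  t^4 + t^3 − 14t^2 − 24t = (−1/4)(−4t^4 − 8t^3 + 4t^2 + 8t) + (−t^3 − 13t^2 − 22t)
  −4t^4 − 8t^3 + 4t^2 + 8t = (4t − 44)(−t^3 − 13t^2 − 22t) + (−480t^2 − 960t)
  −t^3 − 13t^2 − 22t = ((1/480)t + 11/480)(−480t^2 − 960t) + (0)
Last nonzero remainder: −480t^2 − 960t. Dividing through by −480 gives the monic gcd t^2 + 2t.
Cancel t^2 + 2t from numerator and denominator to get the reduced form.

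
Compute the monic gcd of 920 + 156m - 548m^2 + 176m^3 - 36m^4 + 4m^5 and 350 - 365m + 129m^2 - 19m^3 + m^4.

10 - 7m + m^2

Euclidean algorithm in ℚ[m]:
  4m^5 - 36m^4 + 176m^3 - 548m^2 + 156m + 920 = (4m + 40)(m^4 - 19m^3 + 129m^2 - 365m + 350) + (420m^3 - 4248m^2 + 13356m - 13080)
  m^4 - 19m^3 + 129m^2 - 365m + 350 = ((1/420)m - 311/14700)(420m^3 - 4248m^2 + 13356m - 13080) + ((8976/1225)m^2 - (8976/175)m + 17952/245)
  420m^3 - 4248m^2 + 13356m - 13080 = ((42875/748)m - 133525/748)((8976/1225)m^2 - (8976/175)m + 17952/245) + (0)
Last nonzero remainder: (8976/1225)m^2 - (8976/175)m + 17952/245. Dividing through by 8976/1225 gives the monic gcd m^2 - 7m + 10.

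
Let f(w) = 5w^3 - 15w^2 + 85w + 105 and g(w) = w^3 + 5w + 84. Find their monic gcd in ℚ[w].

Euclidean algorithm in ℚ[w]:
  5w^3 - 15w^2 + 85w + 105 = (5)(w^3 + 5w + 84) + (-15w^2 + 60w - 315)
  w^3 + 5w + 84 = (-(1/15)w - 4/15)(-15w^2 + 60w - 315) + (0)
Last nonzero remainder: -15w^2 + 60w - 315. Dividing through by -15 gives the monic gcd w^2 - 4w + 21.

w^2 - 4w + 21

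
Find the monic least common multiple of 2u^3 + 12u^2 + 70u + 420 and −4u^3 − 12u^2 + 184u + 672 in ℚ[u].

Repeated division with remainder:
  2u^3 + 12u^2 + 70u + 420 = (−1/2)(−4u^3 − 12u^2 + 184u + 672) + (6u^2 + 162u + 756)
  −4u^3 − 12u^2 + 184u + 672 = (−(2/3)u + 16)(6u^2 + 162u + 756) + (−1904u − 11424)
  6u^2 + 162u + 756 = (−(3/952)u − 9/136)(−1904u − 11424) + (0)
Last nonzero remainder: −1904u − 11424. Dividing through by −1904 gives the monic gcd u + 6.
Then lcm(f, g) = f·g / gcd(f, g); expanding and making the result monic gives the answer.

u^5 + 3u^4 − 11u^3 − 63u^2 − 1610u − 5880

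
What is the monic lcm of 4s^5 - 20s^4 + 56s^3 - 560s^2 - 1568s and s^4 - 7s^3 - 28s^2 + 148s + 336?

Apply the Euclidean algorithm:
  4s^5 - 20s^4 + 56s^3 - 560s^2 - 1568s = (4s + 8)(s^4 - 7s^3 - 28s^2 + 148s + 336) + (224s^3 - 928s^2 - 4096s - 2688)
  s^4 - 7s^3 - 28s^2 + 148s + 336 = ((1/224)s - 5/392)(224s^3 - 928s^2 - 4096s - 2688) + (-(1056/49)s^2 + (5280/49)s + 2112/7)
  224s^3 - 928s^2 - 4096s - 2688 = (-(343/33)s - 98/11)(-(1056/49)s^2 + (5280/49)s + 2112/7) + (0)
Last nonzero remainder: -(1056/49)s^2 + (5280/49)s + 2112/7. Dividing through by -1056/49 gives the monic gcd s^2 - 5s - 14.
Then lcm(f, g) = f·g / gcd(f, g); expanding and making the result monic gives the answer.

s^7 - 7s^6 - 48s^4 - 448s^3 + 4144s^2 + 9408s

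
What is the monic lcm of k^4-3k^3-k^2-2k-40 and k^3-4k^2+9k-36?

By polynomial division,
  k^4-3k^3-k^2-2k-40 = (k+1)(k^3-4k^2+9k-36) + (-6k^2+25k-4)
  k^3-4k^2+9k-36 = (-(1/6)k-1/36)(-6k^2+25k-4) + ((325/36)k-325/9)
  -6k^2+25k-4 = (-(216/325)k+36/325)((325/36)k-325/9) + (0)
Last nonzero remainder: (325/36)k-325/9. Dividing through by 325/36 gives the monic gcd k-4.
Then lcm(f, g) = f·g / gcd(f, g); expanding and making the result monic gives the answer.

k^6-3k^5+8k^4-29k^3-49k^2-18k-360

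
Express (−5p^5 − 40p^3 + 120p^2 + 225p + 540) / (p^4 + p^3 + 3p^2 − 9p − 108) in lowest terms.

Apply the Euclidean algorithm:
  −5p^5 − 40p^3 + 120p^2 + 225p + 540 = (−5p + 5)(p^4 + p^3 + 3p^2 − 9p − 108) + (−30p^3 + 60p^2 − 270p + 1080)
  p^4 + p^3 + 3p^2 − 9p − 108 = (−(1/30)p − 1/10)(−30p^3 + 60p^2 − 270p + 1080) + (0)
Last nonzero remainder: −30p^3 + 60p^2 − 270p + 1080. Dividing through by −30 gives the monic gcd p^3 − 2p^2 + 9p − 36.
Cancel p^3 − 2p^2 + 9p − 36 from numerator and denominator to get the reduced form.

(−5p^2 − 10p − 15)/(p + 3)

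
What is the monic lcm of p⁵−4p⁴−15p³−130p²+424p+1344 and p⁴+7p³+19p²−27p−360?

p⁷−2p⁶−38p⁵−100p⁴+389p³+4142p²−3672p−20160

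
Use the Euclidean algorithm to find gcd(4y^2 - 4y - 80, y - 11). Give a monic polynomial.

By polynomial division,
  4y^2 - 4y - 80 = (4y + 40)(y - 11) + (360)
  y - 11 = ((1/360)y - 11/360)(360) + (0)
The last nonzero remainder is the constant 360, so the polynomials are coprime and gcd = 1.

1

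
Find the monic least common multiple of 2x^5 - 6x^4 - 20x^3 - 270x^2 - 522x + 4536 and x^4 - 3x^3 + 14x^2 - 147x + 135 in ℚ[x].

x^7 - 9x^6 + 13x^5 - 90x^4 + 499x^3 + 3159x^2 - 14913x + 11340

Repeated division with remainder:
  2x^5 - 6x^4 - 20x^3 - 270x^2 - 522x + 4536 = (2x)(x^4 - 3x^3 + 14x^2 - 147x + 135) + (-48x^3 + 24x^2 - 792x + 4536)
  x^4 - 3x^3 + 14x^2 - 147x + 135 = (-(1/48)x + 5/96)(-48x^3 + 24x^2 - 792x + 4536) + (-(15/4)x^2 - (45/4)x - 405/4)
  -48x^3 + 24x^2 - 792x + 4536 = ((64/5)x - 224/5)(-(15/4)x^2 - (45/4)x - 405/4) + (0)
Last nonzero remainder: -(15/4)x^2 - (45/4)x - 405/4. Dividing through by -15/4 gives the monic gcd x^2 + 3x + 27.
Then lcm(f, g) = f·g / gcd(f, g); expanding and making the result monic gives the answer.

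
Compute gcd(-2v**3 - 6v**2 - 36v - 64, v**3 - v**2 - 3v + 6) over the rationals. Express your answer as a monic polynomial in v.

v + 2

Apply the Euclidean algorithm:
  -2v**3 - 6v**2 - 36v - 64 = (-2)(v**3 - v**2 - 3v + 6) + (-8v**2 - 42v - 52)
  v**3 - v**2 - 3v + 6 = (-(1/8)v + 25/32)(-8v**2 - 42v - 52) + ((373/16)v + 373/8)
  -8v**2 - 42v - 52 = (-(128/373)v - 416/373)((373/16)v + 373/8) + (0)
Last nonzero remainder: (373/16)v + 373/8. Dividing through by 373/16 gives the monic gcd v + 2.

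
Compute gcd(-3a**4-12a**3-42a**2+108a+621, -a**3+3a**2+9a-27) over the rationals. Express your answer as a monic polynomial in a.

a**2-9

Apply the Euclidean algorithm:
  -3a**4-12a**3-42a**2+108a+621 = (3a+21)(-a**3+3a**2+9a-27) + (-132a**2+1188)
  -a**3+3a**2+9a-27 = ((1/132)a-1/44)(-132a**2+1188) + (0)
Last nonzero remainder: -132a**2+1188. Dividing through by -132 gives the monic gcd a**2-9.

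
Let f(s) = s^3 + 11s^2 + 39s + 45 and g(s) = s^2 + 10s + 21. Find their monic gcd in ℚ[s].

s + 3

Apply the Euclidean algorithm:
  s^3 + 11s^2 + 39s + 45 = (s + 1)(s^2 + 10s + 21) + (8s + 24)
  s^2 + 10s + 21 = ((1/8)s + 7/8)(8s + 24) + (0)
Last nonzero remainder: 8s + 24. Dividing through by 8 gives the monic gcd s + 3.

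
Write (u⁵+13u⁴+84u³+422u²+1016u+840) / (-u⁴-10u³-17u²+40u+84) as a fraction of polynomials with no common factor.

By polynomial division,
  u⁵+13u⁴+84u³+422u²+1016u+840 = (-u-3)(-u⁴-10u³-17u²+40u+84) + (37u³+411u²+1220u+1092)
  -u⁴-10u³-17u²+40u+84 = (-(1/37)u+41/1369)(37u³+411u²+1220u+1092) + ((5016/1369)u²+(45144/1369)u+70224/1369)
  37u³+411u²+1220u+1092 = ((50653/5016)u+17797/836)((5016/1369)u²+(45144/1369)u+70224/1369) + (0)
Last nonzero remainder: (5016/1369)u²+(45144/1369)u+70224/1369. Dividing through by 5016/1369 gives the monic gcd u²+9u+14.
Cancel u²+9u+14 from numerator and denominator to get the reduced form.

(-u³-4u²-34u-60)/(u²+u-6)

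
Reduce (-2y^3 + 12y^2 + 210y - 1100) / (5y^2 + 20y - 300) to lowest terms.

Apply the Euclidean algorithm:
  -2y^3 + 12y^2 + 210y - 1100 = (-(2/5)y + 4)(5y^2 + 20y - 300) + (10y + 100)
  5y^2 + 20y - 300 = ((1/2)y - 3)(10y + 100) + (0)
Last nonzero remainder: 10y + 100. Dividing through by 10 gives the monic gcd y + 10.
Cancel y + 10 from numerator and denominator to get the reduced form.

(-2y^2 + 32y - 110)/(5y - 30)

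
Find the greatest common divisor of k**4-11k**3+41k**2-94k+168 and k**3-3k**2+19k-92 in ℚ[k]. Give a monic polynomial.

Euclidean algorithm in ℚ[k]:
  k**4-11k**3+41k**2-94k+168 = (k-8)(k**3-3k**2+19k-92) + (-2k**2+150k-568)
  k**3-3k**2+19k-92 = (-(1/2)k-36)(-2k**2+150k-568) + (5135k-20540)
  -2k**2+150k-568 = (-(2/5135)k+142/5135)(5135k-20540) + (0)
Last nonzero remainder: 5135k-20540. Dividing through by 5135 gives the monic gcd k-4.

k-4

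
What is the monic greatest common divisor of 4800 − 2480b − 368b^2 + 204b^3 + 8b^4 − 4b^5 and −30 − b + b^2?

−30 − b + b^2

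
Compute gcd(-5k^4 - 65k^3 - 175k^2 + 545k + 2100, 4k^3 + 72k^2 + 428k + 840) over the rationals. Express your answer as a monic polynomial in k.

Repeated division with remainder:
  -5k^4 - 65k^3 - 175k^2 + 545k + 2100 = (-(5/4)k + 25/4)(4k^3 + 72k^2 + 428k + 840) + (-90k^2 - 1080k - 3150)
  4k^3 + 72k^2 + 428k + 840 = (-(2/45)k - 4/15)(-90k^2 - 1080k - 3150) + (0)
Last nonzero remainder: -90k^2 - 1080k - 3150. Dividing through by -90 gives the monic gcd k^2 + 12k + 35.

k^2 + 12k + 35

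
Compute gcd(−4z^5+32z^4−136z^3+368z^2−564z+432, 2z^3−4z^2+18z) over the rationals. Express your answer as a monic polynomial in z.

By polynomial division,
  −4z^5+32z^4−136z^3+368z^2−564z+432 = (−2z^2+12z−26)(2z^3−4z^2+18z) + (48z^2−96z+432)
  2z^3−4z^2+18z = ((1/24)z)(48z^2−96z+432) + (0)
Last nonzero remainder: 48z^2−96z+432. Dividing through by 48 gives the monic gcd z^2−2z+9.

z^2−2z+9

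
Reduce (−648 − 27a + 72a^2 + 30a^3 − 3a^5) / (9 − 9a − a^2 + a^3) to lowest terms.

(72 + 3a − 3a^3)/(−1 + a)

By polynomial division,
  −3a^5 + 30a^3 + 72a^2 − 27a − 648 = (−3a^2 − 3a)(a^3 − a^2 − 9a + 9) + (72a^2 − 648)
  a^3 − a^2 − 9a + 9 = ((1/72)a − 1/72)(72a^2 − 648) + (0)
Last nonzero remainder: 72a^2 − 648. Dividing through by 72 gives the monic gcd a^2 − 9.
Cancel a^2 − 9 from numerator and denominator to get the reduced form.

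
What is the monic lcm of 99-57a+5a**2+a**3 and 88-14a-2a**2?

-396+327a-77a**2+a**3+a**4

Apply the Euclidean algorithm:
  a**3+5a**2-57a+99 = (-(1/2)a+1)(-2a**2-14a+88) + (a+11)
  -2a**2-14a+88 = (-2a+8)(a+11) + (0)
The last nonzero remainder a+11 is already monic.
Then lcm(f, g) = f·g / gcd(f, g); expanding and making the result monic gives the answer.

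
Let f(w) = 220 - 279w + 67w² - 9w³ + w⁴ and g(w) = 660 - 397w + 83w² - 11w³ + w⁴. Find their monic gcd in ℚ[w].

Apply the Euclidean algorithm:
  w⁴ - 9w³ + 67w² - 279w + 220 = (w⁴ - 11w³ + 83w² - 397w + 660) + (2w³ - 16w² + 118w - 440)
  w⁴ - 11w³ + 83w² - 397w + 660 = ((1/2)w - 3/2)(2w³ - 16w² + 118w - 440) + (0)
Last nonzero remainder: 2w³ - 16w² + 118w - 440. Dividing through by 2 gives the monic gcd w³ - 8w² + 59w - 220.

-220 + 59w - 8w² + w³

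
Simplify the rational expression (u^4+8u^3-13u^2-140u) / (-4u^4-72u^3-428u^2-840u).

Euclidean algorithm in ℚ[u]:
  u^4+8u^3-13u^2-140u = (-1/4)(-4u^4-72u^3-428u^2-840u) + (-10u^3-120u^2-350u)
  -4u^4-72u^3-428u^2-840u = ((2/5)u+12/5)(-10u^3-120u^2-350u) + (0)
Last nonzero remainder: -10u^3-120u^2-350u. Dividing through by -10 gives the monic gcd u^3+12u^2+35u.
Cancel u^3+12u^2+35u from numerator and denominator to get the reduced form.

(-u+4)/(4u+24)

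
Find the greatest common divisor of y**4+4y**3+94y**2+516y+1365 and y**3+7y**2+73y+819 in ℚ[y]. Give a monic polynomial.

y**2−2y+91

Euclidean algorithm in ℚ[y]:
  y**4+4y**3+94y**2+516y+1365 = (y−3)(y**3+7y**2+73y+819) + (42y**2−84y+3822)
  y**3+7y**2+73y+819 = ((1/42)y+3/14)(42y**2−84y+3822) + (0)
Last nonzero remainder: 42y**2−84y+3822. Dividing through by 42 gives the monic gcd y**2−2y+91.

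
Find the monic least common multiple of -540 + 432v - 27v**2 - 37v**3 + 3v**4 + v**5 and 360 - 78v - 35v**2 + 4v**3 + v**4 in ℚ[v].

2160 - 2268v + 540v**2 + 121v**3 - 49v**4 - v**5 + v**6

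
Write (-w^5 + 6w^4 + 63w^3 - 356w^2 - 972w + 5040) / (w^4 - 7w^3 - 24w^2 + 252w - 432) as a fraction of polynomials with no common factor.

Apply the Euclidean algorithm:
  -w^5 + 6w^4 + 63w^3 - 356w^2 - 972w + 5040 = (-w - 1)(w^4 - 7w^3 - 24w^2 + 252w - 432) + (32w^3 - 128w^2 - 1152w + 4608)
  w^4 - 7w^3 - 24w^2 + 252w - 432 = ((1/32)w - 3/32)(32w^3 - 128w^2 - 1152w + 4608) + (0)
Last nonzero remainder: 32w^3 - 128w^2 - 1152w + 4608. Dividing through by 32 gives the monic gcd w^3 - 4w^2 - 36w + 144.
Cancel w^3 - 4w^2 - 36w + 144 from numerator and denominator to get the reduced form.

(-w^2 + 2w + 35)/(w - 3)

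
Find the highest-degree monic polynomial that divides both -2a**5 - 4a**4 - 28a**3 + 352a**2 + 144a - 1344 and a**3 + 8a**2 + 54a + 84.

By polynomial division,
  -2a**5 - 4a**4 - 28a**3 + 352a**2 + 144a - 1344 = (-2a**2 + 12a - 16)(a**3 + 8a**2 + 54a + 84) + (0)
The last nonzero remainder a**3 + 8a**2 + 54a + 84 is already monic.

a**3 + 8a**2 + 54a + 84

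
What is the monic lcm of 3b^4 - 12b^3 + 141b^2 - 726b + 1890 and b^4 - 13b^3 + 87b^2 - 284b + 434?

Euclidean algorithm in ℚ[b]:
  3b^4 - 12b^3 + 141b^2 - 726b + 1890 = (3)(b^4 - 13b^3 + 87b^2 - 284b + 434) + (27b^3 - 120b^2 + 126b + 588)
  b^4 - 13b^3 + 87b^2 - 284b + 434 = ((1/27)b - 77/243)(27b^3 - 120b^2 + 126b + 588) + ((3589/81)b^2 - (7178/27)b + 50246/81)
  27b^3 - 120b^2 + 126b + 588 = ((2187/3589)b + 3402/3589)((3589/81)b^2 - (7178/27)b + 50246/81) + (0)
Last nonzero remainder: (3589/81)b^2 - (7178/27)b + 50246/81. Dividing through by 3589/81 gives the monic gcd b^2 - 6b + 14.
Then lcm(f, g) = f·g / gcd(f, g); expanding and making the result monic gives the answer.

b^6 - 11b^5 + 106b^4 - 695b^3 + 3781b^2 - 11912b + 19530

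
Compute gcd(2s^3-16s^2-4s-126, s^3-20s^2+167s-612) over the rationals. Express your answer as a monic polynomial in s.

By polynomial division,
  2s^3-16s^2-4s-126 = (2)(s^3-20s^2+167s-612) + (24s^2-338s+1098)
  s^3-20s^2+167s-612 = ((1/24)s-71/288)(24s^2-338s+1098) + ((5461/144)s-5461/16)
  24s^2-338s+1098 = ((3456/5461)s-17568/5461)((5461/144)s-5461/16) + (0)
Last nonzero remainder: (5461/144)s-5461/16. Dividing through by 5461/144 gives the monic gcd s-9.

s-9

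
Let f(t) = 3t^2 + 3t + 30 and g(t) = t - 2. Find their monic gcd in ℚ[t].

1

Apply the Euclidean algorithm:
  3t^2 + 3t + 30 = (3t + 9)(t - 2) + (48)
  t - 2 = ((1/48)t - 1/24)(48) + (0)
The last nonzero remainder is the constant 48, so the polynomials are coprime and gcd = 1.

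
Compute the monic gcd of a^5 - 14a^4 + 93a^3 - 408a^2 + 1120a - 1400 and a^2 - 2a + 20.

a^2 - 2a + 20

By polynomial division,
  a^5 - 14a^4 + 93a^3 - 408a^2 + 1120a - 1400 = (a^3 - 12a^2 + 49a - 70)(a^2 - 2a + 20) + (0)
The last nonzero remainder a^2 - 2a + 20 is already monic.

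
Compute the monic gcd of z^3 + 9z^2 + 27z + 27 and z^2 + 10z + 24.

1

By polynomial division,
  z^3 + 9z^2 + 27z + 27 = (z - 1)(z^2 + 10z + 24) + (13z + 51)
  z^2 + 10z + 24 = ((1/13)z + 79/169)(13z + 51) + (27/169)
  13z + 51 = ((2197/27)z + 2873/9)(27/169) + (0)
The last nonzero remainder is the constant 27/169, so the polynomials are coprime and gcd = 1.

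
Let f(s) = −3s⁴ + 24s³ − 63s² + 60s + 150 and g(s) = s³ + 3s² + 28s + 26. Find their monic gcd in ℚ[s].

s + 1

Euclidean algorithm in ℚ[s]:
  −3s⁴ + 24s³ − 63s² + 60s + 150 = (−3s + 33)(s³ + 3s² + 28s + 26) + (−78s² − 786s − 708)
  s³ + 3s² + 28s + 26 = (−(1/78)s + 46/507)(−78s² − 786s − 708) + ((15250/169)s + 15250/169)
  −78s² − 786s − 708 = (−(6591/7625)s − 59826/7625)((15250/169)s + 15250/169) + (0)
Last nonzero remainder: (15250/169)s + 15250/169. Dividing through by 15250/169 gives the monic gcd s + 1.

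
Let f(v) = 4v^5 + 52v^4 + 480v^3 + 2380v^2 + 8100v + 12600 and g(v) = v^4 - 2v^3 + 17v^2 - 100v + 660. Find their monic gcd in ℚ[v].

Repeated division with remainder:
  4v^5 + 52v^4 + 480v^3 + 2380v^2 + 8100v + 12600 = (4v + 60)(v^4 - 2v^3 + 17v^2 - 100v + 660) + (532v^3 + 1760v^2 + 11460v - 27000)
  v^4 - 2v^3 + 17v^2 - 100v + 660 = ((1/532)v - 353/35378)(532v^3 + 1760v^2 + 11460v - 27000) + ((230308/17689)v^2 + (1151540/17689)v + 6909240/17689)
  532v^3 + 1760v^2 + 11460v - 27000 = ((2352637/57577)v - 3980025/57577)((230308/17689)v^2 + (1151540/17689)v + 6909240/17689) + (0)
Last nonzero remainder: (230308/17689)v^2 + (1151540/17689)v + 6909240/17689. Dividing through by 230308/17689 gives the monic gcd v^2 + 5v + 30.

v^2 + 5v + 30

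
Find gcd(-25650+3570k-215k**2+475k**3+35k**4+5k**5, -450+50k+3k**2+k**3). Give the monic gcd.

90+8k+k**2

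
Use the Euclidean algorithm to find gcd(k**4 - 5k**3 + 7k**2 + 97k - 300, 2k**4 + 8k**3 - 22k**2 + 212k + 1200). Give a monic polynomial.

k**3 - 2k**2 + k + 100

Repeated division with remainder:
  k**4 - 5k**3 + 7k**2 + 97k - 300 = (1/2)(2k**4 + 8k**3 - 22k**2 + 212k + 1200) + (-9k**3 + 18k**2 - 9k - 900)
  2k**4 + 8k**3 - 22k**2 + 212k + 1200 = (-(2/9)k - 4/3)(-9k**3 + 18k**2 - 9k - 900) + (0)
Last nonzero remainder: -9k**3 + 18k**2 - 9k - 900. Dividing through by -9 gives the monic gcd k**3 - 2k**2 + k + 100.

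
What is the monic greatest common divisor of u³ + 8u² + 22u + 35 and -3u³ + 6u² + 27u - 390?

u + 5

Apply the Euclidean algorithm:
  u³ + 8u² + 22u + 35 = (-1/3)(-3u³ + 6u² + 27u - 390) + (10u² + 31u - 95)
  -3u³ + 6u² + 27u - 390 = (-(3/10)u + 153/100)(10u² + 31u - 95) + (-(4893/100)u - 4893/20)
  10u² + 31u - 95 = (-(1000/4893)u + 1900/4893)(-(4893/100)u - 4893/20) + (0)
Last nonzero remainder: -(4893/100)u - 4893/20. Dividing through by -4893/100 gives the monic gcd u + 5.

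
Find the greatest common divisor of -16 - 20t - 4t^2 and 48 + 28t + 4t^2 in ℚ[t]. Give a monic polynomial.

4 + t

Repeated division with remainder:
  -4t^2 - 20t - 16 = (-1)(4t^2 + 28t + 48) + (8t + 32)
  4t^2 + 28t + 48 = ((1/2)t + 3/2)(8t + 32) + (0)
Last nonzero remainder: 8t + 32. Dividing through by 8 gives the monic gcd t + 4.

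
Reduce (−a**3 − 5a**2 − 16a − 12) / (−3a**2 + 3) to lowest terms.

(a**2 + 4a + 12)/(3a − 3)

By polynomial division,
  −a**3 − 5a**2 − 16a − 12 = ((1/3)a + 5/3)(−3a**2 + 3) + (−17a − 17)
  −3a**2 + 3 = ((3/17)a − 3/17)(−17a − 17) + (0)
Last nonzero remainder: −17a − 17. Dividing through by −17 gives the monic gcd a + 1.
Cancel a + 1 from numerator and denominator to get the reduced form.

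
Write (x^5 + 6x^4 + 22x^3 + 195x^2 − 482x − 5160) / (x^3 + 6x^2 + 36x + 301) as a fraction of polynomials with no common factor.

(x^3 + 7x^2 − 14x − 120)/(x + 7)

By polynomial division,
  x^5 + 6x^4 + 22x^3 + 195x^2 − 482x − 5160 = (x^2 − 14)(x^3 + 6x^2 + 36x + 301) + (−22x^2 + 22x − 946)
  x^3 + 6x^2 + 36x + 301 = (−(1/22)x − 7/22)(−22x^2 + 22x − 946) + (0)
Last nonzero remainder: −22x^2 + 22x − 946. Dividing through by −22 gives the monic gcd x^2 − x + 43.
Cancel x^2 − x + 43 from numerator and denominator to get the reduced form.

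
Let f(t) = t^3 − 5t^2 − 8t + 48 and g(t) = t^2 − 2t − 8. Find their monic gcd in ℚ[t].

t − 4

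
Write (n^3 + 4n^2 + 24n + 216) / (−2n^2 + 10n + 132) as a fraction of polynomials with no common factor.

Euclidean algorithm in ℚ[n]:
  n^3 + 4n^2 + 24n + 216 = (−(1/2)n − 9/2)(−2n^2 + 10n + 132) + (135n + 810)
  −2n^2 + 10n + 132 = (−(2/135)n + 22/135)(135n + 810) + (0)
Last nonzero remainder: 135n + 810. Dividing through by 135 gives the monic gcd n + 6.
Cancel n + 6 from numerator and denominator to get the reduced form.

(−n^2 + 2n − 36)/(2n − 22)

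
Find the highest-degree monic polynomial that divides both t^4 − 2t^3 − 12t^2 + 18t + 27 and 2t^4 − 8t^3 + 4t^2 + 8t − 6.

t^2 − 2t − 3

Repeated division with remainder:
  t^4 − 2t^3 − 12t^2 + 18t + 27 = (1/2)(2t^4 − 8t^3 + 4t^2 + 8t − 6) + (2t^3 − 14t^2 + 14t + 30)
  2t^4 − 8t^3 + 4t^2 + 8t − 6 = (t + 3)(2t^3 − 14t^2 + 14t + 30) + (32t^2 − 64t − 96)
  2t^3 − 14t^2 + 14t + 30 = ((1/16)t − 5/16)(32t^2 − 64t − 96) + (0)
Last nonzero remainder: 32t^2 − 64t − 96. Dividing through by 32 gives the monic gcd t^2 − 2t − 3.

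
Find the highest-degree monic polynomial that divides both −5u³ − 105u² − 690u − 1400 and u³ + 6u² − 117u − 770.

Apply the Euclidean algorithm:
  −5u³ − 105u² − 690u − 1400 = (−5)(u³ + 6u² − 117u − 770) + (−75u² − 1275u − 5250)
  u³ + 6u² − 117u − 770 = (−(1/75)u + 11/75)(−75u² − 1275u − 5250) + (0)
Last nonzero remainder: −75u² − 1275u − 5250. Dividing through by −75 gives the monic gcd u² + 17u + 70.

u² + 17u + 70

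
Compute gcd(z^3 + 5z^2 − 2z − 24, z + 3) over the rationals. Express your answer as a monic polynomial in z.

Euclidean algorithm in ℚ[z]:
  z^3 + 5z^2 − 2z − 24 = (z^2 + 2z − 8)(z + 3) + (0)
The last nonzero remainder z + 3 is already monic.

z + 3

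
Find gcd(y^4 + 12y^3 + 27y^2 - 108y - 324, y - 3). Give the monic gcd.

y - 3

Repeated division with remainder:
  y^4 + 12y^3 + 27y^2 - 108y - 324 = (y^3 + 15y^2 + 72y + 108)(y - 3) + (0)
The last nonzero remainder y - 3 is already monic.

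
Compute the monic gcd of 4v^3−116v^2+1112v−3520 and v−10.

v−10

Euclidean algorithm in ℚ[v]:
  4v^3−116v^2+1112v−3520 = (4v^2−76v+352)(v−10) + (0)
The last nonzero remainder v−10 is already monic.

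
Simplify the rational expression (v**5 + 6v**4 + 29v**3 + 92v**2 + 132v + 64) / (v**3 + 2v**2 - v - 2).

By polynomial division,
  v**5 + 6v**4 + 29v**3 + 92v**2 + 132v + 64 = (v**2 + 4v + 22)(v**3 + 2v**2 - v - 2) + (54v**2 + 162v + 108)
  v**3 + 2v**2 - v - 2 = ((1/54)v - 1/54)(54v**2 + 162v + 108) + (0)
Last nonzero remainder: 54v**2 + 162v + 108. Dividing through by 54 gives the monic gcd v**2 + 3v + 2.
Cancel v**2 + 3v + 2 from numerator and denominator to get the reduced form.

(v**3 + 3v**2 + 18v + 32)/(v - 1)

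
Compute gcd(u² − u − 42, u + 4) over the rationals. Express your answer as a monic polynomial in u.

1

By polynomial division,
  u² − u − 42 = (u − 5)(u + 4) + (−22)
  u + 4 = (−(1/22)u − 2/11)(−22) + (0)
The last nonzero remainder is the constant −22, so the polynomials are coprime and gcd = 1.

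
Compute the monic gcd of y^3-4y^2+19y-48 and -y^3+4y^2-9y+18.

y-3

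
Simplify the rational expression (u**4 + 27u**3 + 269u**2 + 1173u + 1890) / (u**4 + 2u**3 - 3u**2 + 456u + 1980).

(u**2 + 16u + 63)/(u**2 - 9u + 66)

By polynomial division,
  u**4 + 27u**3 + 269u**2 + 1173u + 1890 = (u**4 + 2u**3 - 3u**2 + 456u + 1980) + (25u**3 + 272u**2 + 717u - 90)
  u**4 + 2u**3 - 3u**2 + 456u + 1980 = ((1/25)u - 222/625)(25u**3 + 272u**2 + 717u - 90) + ((40584/625)u**2 + (446424/625)u + 243504/125)
  25u**3 + 272u**2 + 717u - 90 = ((15625/40584)u - 625/13528)((40584/625)u**2 + (446424/625)u + 243504/125) + (0)
Last nonzero remainder: (40584/625)u**2 + (446424/625)u + 243504/125. Dividing through by 40584/625 gives the monic gcd u**2 + 11u + 30.
Cancel u**2 + 11u + 30 from numerator and denominator to get the reduced form.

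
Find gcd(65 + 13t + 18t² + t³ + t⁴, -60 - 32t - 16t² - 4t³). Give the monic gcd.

5 + t + t²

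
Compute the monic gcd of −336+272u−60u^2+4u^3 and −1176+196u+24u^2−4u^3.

42−13u+u^2

Repeated division with remainder:
  4u^3−60u^2+272u−336 = (−1)(−4u^3+24u^2+196u−1176) + (−36u^2+468u−1512)
  −4u^3+24u^2+196u−1176 = ((1/9)u+7/9)(−36u^2+468u−1512) + (0)
Last nonzero remainder: −36u^2+468u−1512. Dividing through by −36 gives the monic gcd u^2−13u+42.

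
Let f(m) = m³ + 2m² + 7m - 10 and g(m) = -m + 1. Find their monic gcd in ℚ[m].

m - 1

Euclidean algorithm in ℚ[m]:
  m³ + 2m² + 7m - 10 = (-m² - 3m - 10)(-m + 1) + (0)
Last nonzero remainder: -m + 1. Dividing through by -1 gives the monic gcd m - 1.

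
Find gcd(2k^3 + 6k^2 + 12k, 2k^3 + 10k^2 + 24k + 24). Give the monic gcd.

Apply the Euclidean algorithm:
  2k^3 + 6k^2 + 12k = (2k^3 + 10k^2 + 24k + 24) + (-4k^2 - 12k - 24)
  2k^3 + 10k^2 + 24k + 24 = (-(1/2)k - 1)(-4k^2 - 12k - 24) + (0)
Last nonzero remainder: -4k^2 - 12k - 24. Dividing through by -4 gives the monic gcd k^2 + 3k + 6.

k^2 + 3k + 6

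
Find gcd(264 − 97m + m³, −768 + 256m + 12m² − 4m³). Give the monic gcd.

Euclidean algorithm in ℚ[m]:
  m³ − 97m + 264 = (−1/4)(−4m³ + 12m² + 256m − 768) + (3m² − 33m + 72)
  −4m³ + 12m² + 256m − 768 = (−(4/3)m − 32/3)(3m² − 33m + 72) + (0)
Last nonzero remainder: 3m² − 33m + 72. Dividing through by 3 gives the monic gcd m² − 11m + 24.

24 − 11m + m²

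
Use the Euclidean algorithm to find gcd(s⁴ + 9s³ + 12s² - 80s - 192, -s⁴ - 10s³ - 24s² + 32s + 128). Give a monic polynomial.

s³ + 12s² + 48s + 64

Euclidean algorithm in ℚ[s]:
  s⁴ + 9s³ + 12s² - 80s - 192 = (-1)(-s⁴ - 10s³ - 24s² + 32s + 128) + (-s³ - 12s² - 48s - 64)
  -s⁴ - 10s³ - 24s² + 32s + 128 = (s - 2)(-s³ - 12s² - 48s - 64) + (0)
Last nonzero remainder: -s³ - 12s² - 48s - 64. Dividing through by -1 gives the monic gcd s³ + 12s² + 48s + 64.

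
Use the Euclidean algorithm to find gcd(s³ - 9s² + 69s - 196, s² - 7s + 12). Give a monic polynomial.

By polynomial division,
  s³ - 9s² + 69s - 196 = (s - 2)(s² - 7s + 12) + (43s - 172)
  s² - 7s + 12 = ((1/43)s - 3/43)(43s - 172) + (0)
Last nonzero remainder: 43s - 172. Dividing through by 43 gives the monic gcd s - 4.

s - 4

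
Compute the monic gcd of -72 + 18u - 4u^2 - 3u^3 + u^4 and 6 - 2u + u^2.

By polynomial division,
  u^4 - 3u^3 - 4u^2 + 18u - 72 = (u^2 - u - 12)(u^2 - 2u + 6) + (0)
The last nonzero remainder u^2 - 2u + 6 is already monic.

6 - 2u + u^2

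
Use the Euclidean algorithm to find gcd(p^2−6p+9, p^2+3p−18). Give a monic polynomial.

p−3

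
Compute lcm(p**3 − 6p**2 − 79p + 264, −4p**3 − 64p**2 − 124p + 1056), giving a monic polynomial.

Euclidean algorithm in ℚ[p]:
  p**3 − 6p**2 − 79p + 264 = (−1/4)(−4p**3 − 64p**2 − 124p + 1056) + (−22p**2 − 110p + 528)
  −4p**3 − 64p**2 − 124p + 1056 = ((2/11)p + 2)(−22p**2 − 110p + 528) + (0)
Last nonzero remainder: −22p**2 − 110p + 528. Dividing through by −22 gives the monic gcd p**2 + 5p − 24.
Then lcm(f, g) = f·g / gcd(f, g); expanding and making the result monic gives the answer.

p**4 + 5p**3 − 145p**2 − 605p + 2904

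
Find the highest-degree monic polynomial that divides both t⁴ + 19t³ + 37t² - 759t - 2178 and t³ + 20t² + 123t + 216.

t + 3

Repeated division with remainder:
  t⁴ + 19t³ + 37t² - 759t - 2178 = (t - 1)(t³ + 20t² + 123t + 216) + (-66t² - 852t - 1962)
  t³ + 20t² + 123t + 216 = (-(1/66)t - 13/121)(-66t² - 852t - 1962) + ((210/121)t + 630/121)
  -66t² - 852t - 1962 = (-(1331/35)t - 13189/35)((210/121)t + 630/121) + (0)
Last nonzero remainder: (210/121)t + 630/121. Dividing through by 210/121 gives the monic gcd t + 3.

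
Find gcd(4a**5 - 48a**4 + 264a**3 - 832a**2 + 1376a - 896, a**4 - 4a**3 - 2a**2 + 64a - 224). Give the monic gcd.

Euclidean algorithm in ℚ[a]:
  4a**5 - 48a**4 + 264a**3 - 832a**2 + 1376a - 896 = (4a - 32)(a**4 - 4a**3 - 2a**2 + 64a - 224) + (144a**3 - 1152a**2 + 4320a - 8064)
  a**4 - 4a**3 - 2a**2 + 64a - 224 = ((1/144)a + 1/36)(144a**3 - 1152a**2 + 4320a - 8064) + (0)
Last nonzero remainder: 144a**3 - 1152a**2 + 4320a - 8064. Dividing through by 144 gives the monic gcd a**3 - 8a**2 + 30a - 56.

a**3 - 8a**2 + 30a - 56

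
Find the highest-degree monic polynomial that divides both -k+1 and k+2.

Apply the Euclidean algorithm:
  -k+1 = (-1)(k+2) + (3)
  k+2 = ((1/3)k+2/3)(3) + (0)
The last nonzero remainder is the constant 3, so the polynomials are coprime and gcd = 1.

1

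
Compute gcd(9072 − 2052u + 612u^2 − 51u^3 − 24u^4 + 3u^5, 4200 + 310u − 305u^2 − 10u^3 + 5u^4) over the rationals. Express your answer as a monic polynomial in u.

−42 − u + u^2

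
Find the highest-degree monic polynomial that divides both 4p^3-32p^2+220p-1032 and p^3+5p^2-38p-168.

p-6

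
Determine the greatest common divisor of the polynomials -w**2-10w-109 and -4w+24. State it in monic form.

1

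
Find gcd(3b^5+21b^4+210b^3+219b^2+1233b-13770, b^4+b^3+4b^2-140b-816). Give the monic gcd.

Apply the Euclidean algorithm:
  3b^5+21b^4+210b^3+219b^2+1233b-13770 = (3b+18)(b^4+b^3+4b^2-140b-816) + (180b^3+567b^2+6201b+918)
  b^4+b^3+4b^2-140b-816 = ((1/180)b-43/3600)(180b^3+567b^2+6201b+918) + (-(9471/400)b^2-(28413/400)b-161007/200)
  180b^3+567b^2+6201b+918 = (-(24000/3157)b-3600/3157)(-(9471/400)b^2-(28413/400)b-161007/200) + (0)
Last nonzero remainder: -(9471/400)b^2-(28413/400)b-161007/200. Dividing through by -9471/400 gives the monic gcd b^2+3b+34.

b^2+3b+34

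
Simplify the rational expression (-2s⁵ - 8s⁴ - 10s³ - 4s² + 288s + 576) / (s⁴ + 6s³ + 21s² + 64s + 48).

(-2s² + 2s + 12)/(s + 1)

By polynomial division,
  -2s⁵ - 8s⁴ - 10s³ - 4s² + 288s + 576 = (-2s + 4)(s⁴ + 6s³ + 21s² + 64s + 48) + (8s³ + 40s² + 128s + 384)
  s⁴ + 6s³ + 21s² + 64s + 48 = ((1/8)s + 1/8)(8s³ + 40s² + 128s + 384) + (0)
Last nonzero remainder: 8s³ + 40s² + 128s + 384. Dividing through by 8 gives the monic gcd s³ + 5s² + 16s + 48.
Cancel s³ + 5s² + 16s + 48 from numerator and denominator to get the reduced form.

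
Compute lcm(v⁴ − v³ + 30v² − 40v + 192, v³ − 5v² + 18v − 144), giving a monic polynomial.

Repeated division with remainder:
  v⁴ − v³ + 30v² − 40v + 192 = (v + 4)(v³ − 5v² + 18v − 144) + (32v² + 32v + 768)
  v³ − 5v² + 18v − 144 = ((1/32)v − 3/16)(32v² + 32v + 768) + (0)
Last nonzero remainder: 32v² + 32v + 768. Dividing through by 32 gives the monic gcd v² + v + 24.
Then lcm(f, g) = f·g / gcd(f, g); expanding and making the result monic gives the answer.

v⁵ − 7v⁴ + 36v³ − 220v² + 432v − 1152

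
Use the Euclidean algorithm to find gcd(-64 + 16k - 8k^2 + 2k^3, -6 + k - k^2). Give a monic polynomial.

Repeated division with remainder:
  2k^3 - 8k^2 + 16k - 64 = (-2k + 6)(-k^2 + k - 6) + (-2k - 28)
  -k^2 + k - 6 = ((1/2)k - 15/2)(-2k - 28) + (-216)
  -2k - 28 = ((1/108)k + 7/54)(-216) + (0)
The last nonzero remainder is the constant -216, so the polynomials are coprime and gcd = 1.

1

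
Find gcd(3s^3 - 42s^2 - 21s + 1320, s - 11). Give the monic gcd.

s - 11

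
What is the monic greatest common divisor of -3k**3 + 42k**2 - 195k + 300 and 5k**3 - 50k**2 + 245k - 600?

k - 5

By polynomial division,
  -3k**3 + 42k**2 - 195k + 300 = (-3/5)(5k**3 - 50k**2 + 245k - 600) + (12k**2 - 48k - 60)
  5k**3 - 50k**2 + 245k - 600 = ((5/12)k - 5/2)(12k**2 - 48k - 60) + (150k - 750)
  12k**2 - 48k - 60 = ((2/25)k + 2/25)(150k - 750) + (0)
Last nonzero remainder: 150k - 750. Dividing through by 150 gives the monic gcd k - 5.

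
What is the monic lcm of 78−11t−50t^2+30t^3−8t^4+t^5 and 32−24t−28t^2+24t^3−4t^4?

Repeated division with remainder:
  t^5−8t^4+30t^3−50t^2−11t+78 = (−(1/4)t+1/2)(−4t^4+24t^3−28t^2−24t+32) + (11t^3−42t^2+9t+62)
  −4t^4+24t^3−28t^2−24t+32 = (−(4/11)t+96/121)(11t^3−42t^2+9t+62) + ((1040/121)t^2−(1040/121)t−2080/121)
  11t^3−42t^2+9t+62 = ((1331/1040)t−3751/1040)((1040/121)t^2−(1040/121)t−2080/121) + (0)
Last nonzero remainder: (1040/121)t^2−(1040/121)t−2080/121. Dividing through by 1040/121 gives the monic gcd t^2−t−2.
Then lcm(f, g) = f·g / gcd(f, g); expanding and making the result monic gives the answer.

312−434t−67t^2+359t^3−232t^4+74t^5−13t^6+t^7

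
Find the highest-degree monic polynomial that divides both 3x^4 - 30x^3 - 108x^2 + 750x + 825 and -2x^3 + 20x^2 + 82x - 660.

By polynomial division,
  3x^4 - 30x^3 - 108x^2 + 750x + 825 = (-(3/2)x)(-2x^3 + 20x^2 + 82x - 660) + (15x^2 - 240x + 825)
  -2x^3 + 20x^2 + 82x - 660 = (-(2/15)x - 4/5)(15x^2 - 240x + 825) + (0)
Last nonzero remainder: 15x^2 - 240x + 825. Dividing through by 15 gives the monic gcd x^2 - 16x + 55.

x^2 - 16x + 55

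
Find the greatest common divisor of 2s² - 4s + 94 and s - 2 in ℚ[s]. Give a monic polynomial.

1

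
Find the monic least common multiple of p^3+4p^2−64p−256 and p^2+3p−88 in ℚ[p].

p^4+15p^3−20p^2−960p−2816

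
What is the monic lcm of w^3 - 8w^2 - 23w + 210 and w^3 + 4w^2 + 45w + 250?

w^5 - 9w^4 + 35w^3 - 167w^2 - 1360w + 10500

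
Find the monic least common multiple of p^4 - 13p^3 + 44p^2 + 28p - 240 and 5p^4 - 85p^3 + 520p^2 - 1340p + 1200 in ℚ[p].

p^5 - 15p^4 + 70p^3 - 60p^2 - 296p + 480

Euclidean algorithm in ℚ[p]:
  p^4 - 13p^3 + 44p^2 + 28p - 240 = (1/5)(5p^4 - 85p^3 + 520p^2 - 1340p + 1200) + (4p^3 - 60p^2 + 296p - 480)
  5p^4 - 85p^3 + 520p^2 - 1340p + 1200 = ((5/4)p - 5/2)(4p^3 - 60p^2 + 296p - 480) + (0)
Last nonzero remainder: 4p^3 - 60p^2 + 296p - 480. Dividing through by 4 gives the monic gcd p^3 - 15p^2 + 74p - 120.
Then lcm(f, g) = f·g / gcd(f, g); expanding and making the result monic gives the answer.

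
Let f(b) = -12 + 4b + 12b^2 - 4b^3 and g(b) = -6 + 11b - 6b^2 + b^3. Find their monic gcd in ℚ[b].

3 - 4b + b^2

Euclidean algorithm in ℚ[b]:
  -4b^3 + 12b^2 + 4b - 12 = (-4)(b^3 - 6b^2 + 11b - 6) + (-12b^2 + 48b - 36)
  b^3 - 6b^2 + 11b - 6 = (-(1/12)b + 1/6)(-12b^2 + 48b - 36) + (0)
Last nonzero remainder: -12b^2 + 48b - 36. Dividing through by -12 gives the monic gcd b^2 - 4b + 3.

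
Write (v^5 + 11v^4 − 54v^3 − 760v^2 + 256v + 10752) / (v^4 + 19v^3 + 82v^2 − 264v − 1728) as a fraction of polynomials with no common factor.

Euclidean algorithm in ℚ[v]:
  v^5 + 11v^4 − 54v^3 − 760v^2 + 256v + 10752 = (v − 8)(v^4 + 19v^3 + 82v^2 − 264v − 1728) + (16v^3 + 160v^2 − 128v − 3072)
  v^4 + 19v^3 + 82v^2 − 264v − 1728 = ((1/16)v + 9/16)(16v^3 + 160v^2 − 128v − 3072) + (0)
Last nonzero remainder: 16v^3 + 160v^2 − 128v − 3072. Dividing through by 16 gives the monic gcd v^3 + 10v^2 − 8v − 192.
Cancel v^3 + 10v^2 − 8v − 192 from numerator and denominator to get the reduced form.

(v^2 + v − 56)/(v + 9)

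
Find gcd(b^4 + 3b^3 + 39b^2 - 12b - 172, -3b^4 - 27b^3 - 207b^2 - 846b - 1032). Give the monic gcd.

b^3 + 5b^2 + 49b + 86

Euclidean algorithm in ℚ[b]:
  b^4 + 3b^3 + 39b^2 - 12b - 172 = (-1/3)(-3b^4 - 27b^3 - 207b^2 - 846b - 1032) + (-6b^3 - 30b^2 - 294b - 516)
  -3b^4 - 27b^3 - 207b^2 - 846b - 1032 = ((1/2)b + 2)(-6b^3 - 30b^2 - 294b - 516) + (0)
Last nonzero remainder: -6b^3 - 30b^2 - 294b - 516. Dividing through by -6 gives the monic gcd b^3 + 5b^2 + 49b + 86.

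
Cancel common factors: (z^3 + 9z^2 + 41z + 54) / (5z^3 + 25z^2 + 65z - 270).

(z + 2)/(5z - 10)

Repeated division with remainder:
  z^3 + 9z^2 + 41z + 54 = (1/5)(5z^3 + 25z^2 + 65z - 270) + (4z^2 + 28z + 108)
  5z^3 + 25z^2 + 65z - 270 = ((5/4)z - 5/2)(4z^2 + 28z + 108) + (0)
Last nonzero remainder: 4z^2 + 28z + 108. Dividing through by 4 gives the monic gcd z^2 + 7z + 27.
Cancel z^2 + 7z + 27 from numerator and denominator to get the reduced form.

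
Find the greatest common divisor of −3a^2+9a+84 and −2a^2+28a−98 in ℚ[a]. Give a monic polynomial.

a−7

Apply the Euclidean algorithm:
  −3a^2+9a+84 = (3/2)(−2a^2+28a−98) + (−33a+231)
  −2a^2+28a−98 = ((2/33)a−14/33)(−33a+231) + (0)
Last nonzero remainder: −33a+231. Dividing through by −33 gives the monic gcd a−7.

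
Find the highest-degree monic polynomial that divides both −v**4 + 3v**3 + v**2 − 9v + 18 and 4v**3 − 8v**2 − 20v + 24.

By polynomial division,
  −v**4 + 3v**3 + v**2 − 9v + 18 = (−(1/4)v + 1/4)(4v**3 − 8v**2 − 20v + 24) + (−2v**2 + 2v + 12)
  4v**3 − 8v**2 − 20v + 24 = (−2v + 2)(−2v**2 + 2v + 12) + (0)
Last nonzero remainder: −2v**2 + 2v + 12. Dividing through by −2 gives the monic gcd v**2 − v − 6.

v**2 − v − 6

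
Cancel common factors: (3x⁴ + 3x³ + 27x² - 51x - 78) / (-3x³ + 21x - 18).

By polynomial division,
  3x⁴ + 3x³ + 27x² - 51x - 78 = (-x - 1)(-3x³ + 21x - 18) + (48x² - 48x - 96)
  -3x³ + 21x - 18 = (-(1/16)x - 1/16)(48x² - 48x - 96) + (12x - 24)
  48x² - 48x - 96 = (4x + 4)(12x - 24) + (0)
Last nonzero remainder: 12x - 24. Dividing through by 12 gives the monic gcd x - 2.
Cancel x - 2 from numerator and denominator to get the reduced form.

(-x³ - 3x² - 15x - 13)/(x² + 2x - 3)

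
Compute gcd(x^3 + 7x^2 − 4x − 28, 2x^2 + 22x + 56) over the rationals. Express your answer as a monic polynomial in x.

x + 7

Euclidean algorithm in ℚ[x]:
  x^3 + 7x^2 − 4x − 28 = ((1/2)x − 2)(2x^2 + 22x + 56) + (12x + 84)
  2x^2 + 22x + 56 = ((1/6)x + 2/3)(12x + 84) + (0)
Last nonzero remainder: 12x + 84. Dividing through by 12 gives the monic gcd x + 7.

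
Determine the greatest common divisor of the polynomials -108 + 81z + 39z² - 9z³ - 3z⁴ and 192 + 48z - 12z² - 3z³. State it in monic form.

Apply the Euclidean algorithm:
  -3z⁴ - 9z³ + 39z² + 81z - 108 = (z - 1)(-3z³ - 12z² + 48z + 192) + (-21z² - 63z + 84)
  -3z³ - 12z² + 48z + 192 = ((1/7)z + 1/7)(-21z² - 63z + 84) + (45z + 180)
  -21z² - 63z + 84 = (-(7/15)z + 7/15)(45z + 180) + (0)
Last nonzero remainder: 45z + 180. Dividing through by 45 gives the monic gcd z + 4.

4 + z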